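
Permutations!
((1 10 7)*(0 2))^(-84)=((0 2)(1 10 7))^(-84)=(10)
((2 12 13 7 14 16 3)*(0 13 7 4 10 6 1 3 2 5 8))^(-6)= (0 10 3)(1 8 4)(2 16 14 7 12)(5 13 6)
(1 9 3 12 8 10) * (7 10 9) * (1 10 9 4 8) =(1 7 9 3 12)(4 8) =[0, 7, 2, 12, 8, 5, 6, 9, 4, 3, 10, 11, 1]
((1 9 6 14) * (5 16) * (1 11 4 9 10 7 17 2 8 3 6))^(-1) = (1 9 4 11 14 6 3 8 2 17 7 10)(5 16)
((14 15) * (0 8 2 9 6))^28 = (15)(0 9 8 6 2)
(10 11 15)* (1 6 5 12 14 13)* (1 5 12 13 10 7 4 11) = [0, 6, 2, 3, 11, 13, 12, 4, 8, 9, 1, 15, 14, 5, 10, 7] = (1 6 12 14 10)(4 11 15 7)(5 13)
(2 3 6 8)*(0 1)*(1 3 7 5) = (0 3 6 8 2 7 5 1) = [3, 0, 7, 6, 4, 1, 8, 5, 2]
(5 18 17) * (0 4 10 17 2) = (0 4 10 17 5 18 2) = [4, 1, 0, 3, 10, 18, 6, 7, 8, 9, 17, 11, 12, 13, 14, 15, 16, 5, 2]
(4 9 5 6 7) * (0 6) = (0 6 7 4 9 5) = [6, 1, 2, 3, 9, 0, 7, 4, 8, 5]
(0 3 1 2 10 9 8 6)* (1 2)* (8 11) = (0 3 2 10 9 11 8 6) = [3, 1, 10, 2, 4, 5, 0, 7, 6, 11, 9, 8]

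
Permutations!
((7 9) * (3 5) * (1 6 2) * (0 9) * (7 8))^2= (0 8)(1 2 6)(7 9)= ((0 9 8 7)(1 6 2)(3 5))^2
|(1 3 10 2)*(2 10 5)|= 4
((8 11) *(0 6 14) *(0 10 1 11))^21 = ((0 6 14 10 1 11 8))^21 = (14)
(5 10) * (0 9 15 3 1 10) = (0 9 15 3 1 10 5) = [9, 10, 2, 1, 4, 0, 6, 7, 8, 15, 5, 11, 12, 13, 14, 3]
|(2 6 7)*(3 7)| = 4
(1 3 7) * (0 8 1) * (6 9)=(0 8 1 3 7)(6 9)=[8, 3, 2, 7, 4, 5, 9, 0, 1, 6]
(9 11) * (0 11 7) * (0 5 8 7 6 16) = (0 11 9 6 16)(5 8 7) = [11, 1, 2, 3, 4, 8, 16, 5, 7, 6, 10, 9, 12, 13, 14, 15, 0]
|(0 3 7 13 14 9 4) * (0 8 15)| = 9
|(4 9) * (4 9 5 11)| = 3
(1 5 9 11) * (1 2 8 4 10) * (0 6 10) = (0 6 10 1 5 9 11 2 8 4) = [6, 5, 8, 3, 0, 9, 10, 7, 4, 11, 1, 2]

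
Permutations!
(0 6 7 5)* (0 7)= (0 6)(5 7)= [6, 1, 2, 3, 4, 7, 0, 5]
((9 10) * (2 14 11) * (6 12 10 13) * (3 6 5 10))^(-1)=((2 14 11)(3 6 12)(5 10 9 13))^(-1)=(2 11 14)(3 12 6)(5 13 9 10)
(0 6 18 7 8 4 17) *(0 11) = (0 6 18 7 8 4 17 11) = [6, 1, 2, 3, 17, 5, 18, 8, 4, 9, 10, 0, 12, 13, 14, 15, 16, 11, 7]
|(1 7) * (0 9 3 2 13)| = 10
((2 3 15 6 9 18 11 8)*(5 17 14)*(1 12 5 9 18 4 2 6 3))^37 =((1 12 5 17 14 9 4 2)(3 15)(6 18 11 8))^37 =(1 9 5 2 14 12 4 17)(3 15)(6 18 11 8)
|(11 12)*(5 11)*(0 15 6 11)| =6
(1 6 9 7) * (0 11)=(0 11)(1 6 9 7)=[11, 6, 2, 3, 4, 5, 9, 1, 8, 7, 10, 0]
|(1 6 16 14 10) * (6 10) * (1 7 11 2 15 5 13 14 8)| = 12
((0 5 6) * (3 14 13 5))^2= (0 14 5)(3 13 6)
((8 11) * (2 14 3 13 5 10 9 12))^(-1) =(2 12 9 10 5 13 3 14)(8 11)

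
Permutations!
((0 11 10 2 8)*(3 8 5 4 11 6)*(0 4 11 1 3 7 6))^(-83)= (1 3 8 4)(2 5 11 10)(6 7)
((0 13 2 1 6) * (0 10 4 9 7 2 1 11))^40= ((0 13 1 6 10 4 9 7 2 11))^40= (13)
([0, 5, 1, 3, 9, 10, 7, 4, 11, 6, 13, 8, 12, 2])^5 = (13)(4 9 6 7)(8 11)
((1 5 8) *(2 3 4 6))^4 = (1 5 8)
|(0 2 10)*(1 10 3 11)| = |(0 2 3 11 1 10)| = 6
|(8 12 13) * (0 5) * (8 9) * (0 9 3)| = |(0 5 9 8 12 13 3)| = 7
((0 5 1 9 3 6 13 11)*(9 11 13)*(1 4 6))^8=(13)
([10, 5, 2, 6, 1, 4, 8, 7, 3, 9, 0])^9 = [10, 1, 2, 3, 4, 5, 6, 7, 8, 9, 0]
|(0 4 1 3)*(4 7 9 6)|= 7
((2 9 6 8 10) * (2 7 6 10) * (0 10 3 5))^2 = (0 7 8 9 5 10 6 2 3)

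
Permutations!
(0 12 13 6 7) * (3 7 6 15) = (0 12 13 15 3 7) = [12, 1, 2, 7, 4, 5, 6, 0, 8, 9, 10, 11, 13, 15, 14, 3]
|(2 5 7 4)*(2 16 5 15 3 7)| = |(2 15 3 7 4 16 5)| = 7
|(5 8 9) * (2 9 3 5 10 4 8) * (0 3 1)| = 9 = |(0 3 5 2 9 10 4 8 1)|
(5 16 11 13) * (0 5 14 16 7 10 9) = (0 5 7 10 9)(11 13 14 16) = [5, 1, 2, 3, 4, 7, 6, 10, 8, 0, 9, 13, 12, 14, 16, 15, 11]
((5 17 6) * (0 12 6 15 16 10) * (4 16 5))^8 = (0 6 16)(4 10 12)(5 15 17)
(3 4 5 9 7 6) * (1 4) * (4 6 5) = (1 6 3)(5 9 7) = [0, 6, 2, 1, 4, 9, 3, 5, 8, 7]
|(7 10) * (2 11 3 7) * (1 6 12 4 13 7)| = 10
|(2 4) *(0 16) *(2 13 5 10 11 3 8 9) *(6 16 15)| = 36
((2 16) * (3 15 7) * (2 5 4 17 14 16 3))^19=((2 3 15 7)(4 17 14 16 5))^19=(2 7 15 3)(4 5 16 14 17)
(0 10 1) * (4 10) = (0 4 10 1) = [4, 0, 2, 3, 10, 5, 6, 7, 8, 9, 1]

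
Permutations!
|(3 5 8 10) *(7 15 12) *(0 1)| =12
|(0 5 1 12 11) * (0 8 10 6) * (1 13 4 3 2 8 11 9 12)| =|(0 5 13 4 3 2 8 10 6)(9 12)| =18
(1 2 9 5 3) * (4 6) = (1 2 9 5 3)(4 6) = [0, 2, 9, 1, 6, 3, 4, 7, 8, 5]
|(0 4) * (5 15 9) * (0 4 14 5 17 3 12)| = |(0 14 5 15 9 17 3 12)| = 8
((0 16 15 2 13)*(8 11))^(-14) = (0 16 15 2 13)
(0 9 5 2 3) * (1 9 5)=(0 5 2 3)(1 9)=[5, 9, 3, 0, 4, 2, 6, 7, 8, 1]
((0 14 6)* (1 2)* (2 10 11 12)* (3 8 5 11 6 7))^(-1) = ((0 14 7 3 8 5 11 12 2 1 10 6))^(-1) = (0 6 10 1 2 12 11 5 8 3 7 14)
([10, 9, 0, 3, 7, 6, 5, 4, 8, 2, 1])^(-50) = [0, 1, 2, 3, 4, 5, 6, 7, 8, 9, 10]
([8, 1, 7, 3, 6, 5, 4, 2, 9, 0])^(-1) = (0 9 8)(2 7)(4 6)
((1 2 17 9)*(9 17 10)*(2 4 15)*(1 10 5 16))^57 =((17)(1 4 15 2 5 16)(9 10))^57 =(17)(1 2)(4 5)(9 10)(15 16)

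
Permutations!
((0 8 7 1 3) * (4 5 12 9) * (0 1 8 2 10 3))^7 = ((0 2 10 3 1)(4 5 12 9)(7 8))^7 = (0 10 1 2 3)(4 9 12 5)(7 8)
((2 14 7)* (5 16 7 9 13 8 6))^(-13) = ((2 14 9 13 8 6 5 16 7))^(-13) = (2 6 14 5 9 16 13 7 8)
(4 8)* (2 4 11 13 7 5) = (2 4 8 11 13 7 5) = [0, 1, 4, 3, 8, 2, 6, 5, 11, 9, 10, 13, 12, 7]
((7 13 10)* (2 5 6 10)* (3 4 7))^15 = (2 13 7 4 3 10 6 5)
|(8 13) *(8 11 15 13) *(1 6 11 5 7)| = 7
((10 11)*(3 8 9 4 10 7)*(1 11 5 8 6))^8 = (1 3 11 6 7)(4 8 10 9 5)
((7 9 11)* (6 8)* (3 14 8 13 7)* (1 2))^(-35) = ((1 2)(3 14 8 6 13 7 9 11))^(-35) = (1 2)(3 7 8 11 13 14 9 6)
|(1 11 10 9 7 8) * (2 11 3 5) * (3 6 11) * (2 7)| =|(1 6 11 10 9 2 3 5 7 8)| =10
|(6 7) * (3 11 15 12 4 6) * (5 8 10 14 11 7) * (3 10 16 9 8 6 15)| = |(3 7 10 14 11)(4 15 12)(5 6)(8 16 9)| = 30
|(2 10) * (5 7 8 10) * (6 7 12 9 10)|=15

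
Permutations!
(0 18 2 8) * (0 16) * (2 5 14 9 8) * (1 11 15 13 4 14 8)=(0 18 5 8 16)(1 11 15 13 4 14 9)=[18, 11, 2, 3, 14, 8, 6, 7, 16, 1, 10, 15, 12, 4, 9, 13, 0, 17, 5]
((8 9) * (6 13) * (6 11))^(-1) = ((6 13 11)(8 9))^(-1) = (6 11 13)(8 9)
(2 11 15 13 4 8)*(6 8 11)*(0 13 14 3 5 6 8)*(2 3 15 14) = [13, 1, 8, 5, 11, 6, 0, 7, 3, 9, 10, 14, 12, 4, 15, 2] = (0 13 4 11 14 15 2 8 3 5 6)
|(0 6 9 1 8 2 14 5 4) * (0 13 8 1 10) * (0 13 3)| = 11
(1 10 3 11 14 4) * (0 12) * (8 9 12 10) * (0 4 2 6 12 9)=(0 10 3 11 14 2 6 12 4 1 8)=[10, 8, 6, 11, 1, 5, 12, 7, 0, 9, 3, 14, 4, 13, 2]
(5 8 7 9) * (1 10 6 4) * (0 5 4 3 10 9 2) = [5, 9, 0, 10, 1, 8, 3, 2, 7, 4, 6] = (0 5 8 7 2)(1 9 4)(3 10 6)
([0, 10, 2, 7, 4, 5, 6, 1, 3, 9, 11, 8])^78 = [0, 1, 2, 3, 4, 5, 6, 7, 8, 9, 10, 11]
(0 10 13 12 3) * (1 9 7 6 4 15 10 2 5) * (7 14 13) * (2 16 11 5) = (0 16 11 5 1 9 14 13 12 3)(4 15 10 7 6) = [16, 9, 2, 0, 15, 1, 4, 6, 8, 14, 7, 5, 3, 12, 13, 10, 11]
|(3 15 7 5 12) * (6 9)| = |(3 15 7 5 12)(6 9)| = 10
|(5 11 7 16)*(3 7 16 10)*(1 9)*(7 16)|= 6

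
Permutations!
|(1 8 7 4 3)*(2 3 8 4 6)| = |(1 4 8 7 6 2 3)| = 7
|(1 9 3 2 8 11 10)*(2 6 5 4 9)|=5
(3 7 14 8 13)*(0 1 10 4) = (0 1 10 4)(3 7 14 8 13) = [1, 10, 2, 7, 0, 5, 6, 14, 13, 9, 4, 11, 12, 3, 8]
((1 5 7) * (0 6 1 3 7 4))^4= ((0 6 1 5 4)(3 7))^4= (7)(0 4 5 1 6)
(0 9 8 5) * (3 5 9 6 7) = [6, 1, 2, 5, 4, 0, 7, 3, 9, 8] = (0 6 7 3 5)(8 9)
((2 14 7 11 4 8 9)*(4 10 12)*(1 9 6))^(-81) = (1 12 14 6 10 2 8 11 9 4 7)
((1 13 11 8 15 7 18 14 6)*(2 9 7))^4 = (1 15 18 13 2 14 11 9 6 8 7)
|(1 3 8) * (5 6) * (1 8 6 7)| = 5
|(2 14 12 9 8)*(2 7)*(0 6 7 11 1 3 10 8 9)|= 30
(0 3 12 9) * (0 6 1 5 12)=(0 3)(1 5 12 9 6)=[3, 5, 2, 0, 4, 12, 1, 7, 8, 6, 10, 11, 9]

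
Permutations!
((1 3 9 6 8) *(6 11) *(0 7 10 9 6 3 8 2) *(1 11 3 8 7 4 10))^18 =((0 4 10 9 3 6 2)(1 7)(8 11))^18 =(11)(0 3 4 6 10 2 9)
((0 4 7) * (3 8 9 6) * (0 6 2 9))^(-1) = ((0 4 7 6 3 8)(2 9))^(-1) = (0 8 3 6 7 4)(2 9)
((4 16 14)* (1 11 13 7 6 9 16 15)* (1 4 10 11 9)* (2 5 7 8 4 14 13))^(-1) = (1 6 7 5 2 11 10 14 15 4 8 13 16 9)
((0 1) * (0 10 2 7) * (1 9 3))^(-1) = ((0 9 3 1 10 2 7))^(-1) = (0 7 2 10 1 3 9)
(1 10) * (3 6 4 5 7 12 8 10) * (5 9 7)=(1 3 6 4 9 7 12 8 10)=[0, 3, 2, 6, 9, 5, 4, 12, 10, 7, 1, 11, 8]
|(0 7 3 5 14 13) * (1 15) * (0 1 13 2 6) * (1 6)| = 10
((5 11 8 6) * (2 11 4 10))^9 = ((2 11 8 6 5 4 10))^9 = (2 8 5 10 11 6 4)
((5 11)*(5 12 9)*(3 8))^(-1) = ((3 8)(5 11 12 9))^(-1) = (3 8)(5 9 12 11)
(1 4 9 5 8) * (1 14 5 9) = (1 4)(5 8 14) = [0, 4, 2, 3, 1, 8, 6, 7, 14, 9, 10, 11, 12, 13, 5]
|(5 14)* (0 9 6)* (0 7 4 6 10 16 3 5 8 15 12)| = 30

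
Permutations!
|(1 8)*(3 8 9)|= |(1 9 3 8)|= 4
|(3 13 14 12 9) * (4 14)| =6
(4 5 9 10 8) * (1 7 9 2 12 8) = (1 7 9 10)(2 12 8 4 5) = [0, 7, 12, 3, 5, 2, 6, 9, 4, 10, 1, 11, 8]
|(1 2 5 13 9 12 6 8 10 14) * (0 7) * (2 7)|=12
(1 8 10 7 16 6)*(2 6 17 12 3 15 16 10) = (1 8 2 6)(3 15 16 17 12)(7 10) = [0, 8, 6, 15, 4, 5, 1, 10, 2, 9, 7, 11, 3, 13, 14, 16, 17, 12]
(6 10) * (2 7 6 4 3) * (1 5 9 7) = (1 5 9 7 6 10 4 3 2) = [0, 5, 1, 2, 3, 9, 10, 6, 8, 7, 4]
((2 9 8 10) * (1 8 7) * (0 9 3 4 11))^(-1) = ((0 9 7 1 8 10 2 3 4 11))^(-1) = (0 11 4 3 2 10 8 1 7 9)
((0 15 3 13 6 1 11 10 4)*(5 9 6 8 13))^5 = ((0 15 3 5 9 6 1 11 10 4)(8 13))^5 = (0 6)(1 15)(3 11)(4 9)(5 10)(8 13)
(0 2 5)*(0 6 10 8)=(0 2 5 6 10 8)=[2, 1, 5, 3, 4, 6, 10, 7, 0, 9, 8]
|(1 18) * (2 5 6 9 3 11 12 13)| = |(1 18)(2 5 6 9 3 11 12 13)| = 8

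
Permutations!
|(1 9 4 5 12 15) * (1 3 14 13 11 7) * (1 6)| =12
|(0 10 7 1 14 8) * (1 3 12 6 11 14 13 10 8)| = 18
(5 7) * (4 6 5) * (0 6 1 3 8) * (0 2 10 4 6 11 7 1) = (0 11 7 6 5 1 3 8 2 10 4) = [11, 3, 10, 8, 0, 1, 5, 6, 2, 9, 4, 7]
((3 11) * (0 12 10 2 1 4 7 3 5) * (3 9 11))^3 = (0 2 7 5 10 4 11 12 1 9)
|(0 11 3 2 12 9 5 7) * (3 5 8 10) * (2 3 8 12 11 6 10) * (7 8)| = 4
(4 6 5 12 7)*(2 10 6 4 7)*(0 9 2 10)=(0 9 2)(5 12 10 6)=[9, 1, 0, 3, 4, 12, 5, 7, 8, 2, 6, 11, 10]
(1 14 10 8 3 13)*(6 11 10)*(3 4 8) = [0, 14, 2, 13, 8, 5, 11, 7, 4, 9, 3, 10, 12, 1, 6] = (1 14 6 11 10 3 13)(4 8)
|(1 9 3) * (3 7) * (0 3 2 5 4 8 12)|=10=|(0 3 1 9 7 2 5 4 8 12)|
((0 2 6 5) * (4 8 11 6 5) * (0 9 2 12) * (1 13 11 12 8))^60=(13)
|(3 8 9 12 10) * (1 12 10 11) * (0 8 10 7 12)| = 14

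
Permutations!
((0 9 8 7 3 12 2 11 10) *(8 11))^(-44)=(2 8 7 3 12)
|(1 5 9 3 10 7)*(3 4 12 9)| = |(1 5 3 10 7)(4 12 9)| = 15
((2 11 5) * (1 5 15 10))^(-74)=((1 5 2 11 15 10))^(-74)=(1 15 2)(5 10 11)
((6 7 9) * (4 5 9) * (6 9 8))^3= (9)(4 6 5 7 8)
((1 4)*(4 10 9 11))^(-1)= (1 4 11 9 10)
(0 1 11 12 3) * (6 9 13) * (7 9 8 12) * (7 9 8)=(0 1 11 9 13 6 7 8 12 3)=[1, 11, 2, 0, 4, 5, 7, 8, 12, 13, 10, 9, 3, 6]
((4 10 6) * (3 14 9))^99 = (14)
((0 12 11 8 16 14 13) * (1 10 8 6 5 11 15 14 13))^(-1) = (0 13 16 8 10 1 14 15 12)(5 6 11)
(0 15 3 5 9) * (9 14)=(0 15 3 5 14 9)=[15, 1, 2, 5, 4, 14, 6, 7, 8, 0, 10, 11, 12, 13, 9, 3]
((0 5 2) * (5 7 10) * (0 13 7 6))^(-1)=(0 6)(2 5 10 7 13)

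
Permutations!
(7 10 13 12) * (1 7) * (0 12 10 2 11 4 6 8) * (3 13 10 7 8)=(0 12 1 8)(2 11 4 6 3 13 7)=[12, 8, 11, 13, 6, 5, 3, 2, 0, 9, 10, 4, 1, 7]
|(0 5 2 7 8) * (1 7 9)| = |(0 5 2 9 1 7 8)| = 7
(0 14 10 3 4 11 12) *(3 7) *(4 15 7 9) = (0 14 10 9 4 11 12)(3 15 7) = [14, 1, 2, 15, 11, 5, 6, 3, 8, 4, 9, 12, 0, 13, 10, 7]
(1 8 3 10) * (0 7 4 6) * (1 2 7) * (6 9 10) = (0 1 8 3 6)(2 7 4 9 10) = [1, 8, 7, 6, 9, 5, 0, 4, 3, 10, 2]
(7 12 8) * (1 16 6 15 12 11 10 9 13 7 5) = (1 16 6 15 12 8 5)(7 11 10 9 13) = [0, 16, 2, 3, 4, 1, 15, 11, 5, 13, 9, 10, 8, 7, 14, 12, 6]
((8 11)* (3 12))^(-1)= (3 12)(8 11)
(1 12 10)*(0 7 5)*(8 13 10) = (0 7 5)(1 12 8 13 10) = [7, 12, 2, 3, 4, 0, 6, 5, 13, 9, 1, 11, 8, 10]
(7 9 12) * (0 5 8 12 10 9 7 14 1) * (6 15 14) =[5, 0, 2, 3, 4, 8, 15, 7, 12, 10, 9, 11, 6, 13, 1, 14] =(0 5 8 12 6 15 14 1)(9 10)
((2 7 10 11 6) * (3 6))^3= (2 11)(3 7)(6 10)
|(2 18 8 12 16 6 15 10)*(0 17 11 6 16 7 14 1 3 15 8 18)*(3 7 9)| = |(18)(0 17 11 6 8 12 9 3 15 10 2)(1 7 14)| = 33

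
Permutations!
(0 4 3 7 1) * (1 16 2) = (0 4 3 7 16 2 1) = [4, 0, 1, 7, 3, 5, 6, 16, 8, 9, 10, 11, 12, 13, 14, 15, 2]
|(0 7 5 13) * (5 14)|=5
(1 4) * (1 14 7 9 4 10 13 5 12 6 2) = (1 10 13 5 12 6 2)(4 14 7 9) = [0, 10, 1, 3, 14, 12, 2, 9, 8, 4, 13, 11, 6, 5, 7]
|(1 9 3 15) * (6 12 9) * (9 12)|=|(1 6 9 3 15)|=5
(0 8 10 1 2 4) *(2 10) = (0 8 2 4)(1 10) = [8, 10, 4, 3, 0, 5, 6, 7, 2, 9, 1]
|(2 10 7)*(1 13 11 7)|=6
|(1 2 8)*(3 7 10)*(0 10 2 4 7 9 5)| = |(0 10 3 9 5)(1 4 7 2 8)| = 5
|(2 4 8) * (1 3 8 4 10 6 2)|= 3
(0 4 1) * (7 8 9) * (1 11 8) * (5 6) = [4, 0, 2, 3, 11, 6, 5, 1, 9, 7, 10, 8] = (0 4 11 8 9 7 1)(5 6)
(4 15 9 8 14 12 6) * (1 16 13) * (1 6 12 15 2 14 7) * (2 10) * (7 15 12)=(1 16 13 6 4 10 2 14 12 7)(8 15 9)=[0, 16, 14, 3, 10, 5, 4, 1, 15, 8, 2, 11, 7, 6, 12, 9, 13]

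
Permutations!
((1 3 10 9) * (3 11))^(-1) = ((1 11 3 10 9))^(-1) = (1 9 10 3 11)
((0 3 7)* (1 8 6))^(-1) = (0 7 3)(1 6 8)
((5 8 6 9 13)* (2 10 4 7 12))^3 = (2 7 10 12 4)(5 9 8 13 6)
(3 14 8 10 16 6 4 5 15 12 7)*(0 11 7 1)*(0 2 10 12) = [11, 2, 10, 14, 5, 15, 4, 3, 12, 9, 16, 7, 1, 13, 8, 0, 6] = (0 11 7 3 14 8 12 1 2 10 16 6 4 5 15)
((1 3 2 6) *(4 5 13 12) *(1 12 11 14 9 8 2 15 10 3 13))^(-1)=((1 13 11 14 9 8 2 6 12 4 5)(3 15 10))^(-1)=(1 5 4 12 6 2 8 9 14 11 13)(3 10 15)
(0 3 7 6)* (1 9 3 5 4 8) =[5, 9, 2, 7, 8, 4, 0, 6, 1, 3] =(0 5 4 8 1 9 3 7 6)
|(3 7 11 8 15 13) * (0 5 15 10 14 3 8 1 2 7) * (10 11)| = |(0 5 15 13 8 11 1 2 7 10 14 3)| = 12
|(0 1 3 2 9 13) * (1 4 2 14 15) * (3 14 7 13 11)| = |(0 4 2 9 11 3 7 13)(1 14 15)| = 24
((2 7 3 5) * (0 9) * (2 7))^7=((0 9)(3 5 7))^7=(0 9)(3 5 7)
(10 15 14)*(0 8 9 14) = (0 8 9 14 10 15) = [8, 1, 2, 3, 4, 5, 6, 7, 9, 14, 15, 11, 12, 13, 10, 0]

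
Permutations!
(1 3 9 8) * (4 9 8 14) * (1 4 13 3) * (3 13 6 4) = (3 8)(4 9 14 6) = [0, 1, 2, 8, 9, 5, 4, 7, 3, 14, 10, 11, 12, 13, 6]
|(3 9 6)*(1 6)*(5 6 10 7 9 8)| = |(1 10 7 9)(3 8 5 6)| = 4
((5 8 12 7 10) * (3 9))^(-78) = ((3 9)(5 8 12 7 10))^(-78) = (5 12 10 8 7)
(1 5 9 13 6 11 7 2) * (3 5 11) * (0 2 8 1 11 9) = (0 2 11 7 8 1 9 13 6 3 5) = [2, 9, 11, 5, 4, 0, 3, 8, 1, 13, 10, 7, 12, 6]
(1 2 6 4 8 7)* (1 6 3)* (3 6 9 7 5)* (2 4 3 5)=(1 4 8 2 6 3)(7 9)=[0, 4, 6, 1, 8, 5, 3, 9, 2, 7]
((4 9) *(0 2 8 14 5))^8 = ((0 2 8 14 5)(4 9))^8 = (0 14 2 5 8)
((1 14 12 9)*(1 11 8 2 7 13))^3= (1 9 2)(7 14 11)(8 13 12)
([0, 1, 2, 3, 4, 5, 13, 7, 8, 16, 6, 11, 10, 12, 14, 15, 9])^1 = (6 13 12 10)(9 16)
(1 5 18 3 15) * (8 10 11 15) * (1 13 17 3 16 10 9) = [0, 5, 2, 8, 4, 18, 6, 7, 9, 1, 11, 15, 12, 17, 14, 13, 10, 3, 16] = (1 5 18 16 10 11 15 13 17 3 8 9)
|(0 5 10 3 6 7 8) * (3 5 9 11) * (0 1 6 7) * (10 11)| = |(0 9 10 5 11 3 7 8 1 6)| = 10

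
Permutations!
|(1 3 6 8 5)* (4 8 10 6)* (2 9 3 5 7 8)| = |(1 5)(2 9 3 4)(6 10)(7 8)| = 4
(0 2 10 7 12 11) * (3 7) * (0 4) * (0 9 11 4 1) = [2, 0, 10, 7, 9, 5, 6, 12, 8, 11, 3, 1, 4] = (0 2 10 3 7 12 4 9 11 1)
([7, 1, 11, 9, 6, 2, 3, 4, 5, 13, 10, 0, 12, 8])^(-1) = (0 11 2 5 8 13 9 3 6 4 7)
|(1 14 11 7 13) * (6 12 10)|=|(1 14 11 7 13)(6 12 10)|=15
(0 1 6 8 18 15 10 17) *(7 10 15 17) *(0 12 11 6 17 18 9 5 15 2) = [1, 17, 0, 3, 4, 15, 8, 10, 9, 5, 7, 6, 11, 13, 14, 2, 16, 12, 18] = (18)(0 1 17 12 11 6 8 9 5 15 2)(7 10)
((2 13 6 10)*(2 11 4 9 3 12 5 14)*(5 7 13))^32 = ((2 5 14)(3 12 7 13 6 10 11 4 9))^32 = (2 14 5)(3 10 12 11 7 4 13 9 6)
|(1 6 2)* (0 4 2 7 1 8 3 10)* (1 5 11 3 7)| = |(0 4 2 8 7 5 11 3 10)(1 6)| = 18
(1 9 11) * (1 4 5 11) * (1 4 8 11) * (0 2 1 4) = (0 2 1 9)(4 5)(8 11) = [2, 9, 1, 3, 5, 4, 6, 7, 11, 0, 10, 8]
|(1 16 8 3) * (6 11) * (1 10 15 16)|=10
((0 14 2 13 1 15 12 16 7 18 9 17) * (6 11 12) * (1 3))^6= ((0 14 2 13 3 1 15 6 11 12 16 7 18 9 17))^6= (0 15 18 13 12)(1 7 2 11 17)(3 16 14 6 9)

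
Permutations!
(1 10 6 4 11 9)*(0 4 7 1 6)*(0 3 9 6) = [4, 10, 2, 9, 11, 5, 7, 1, 8, 0, 3, 6] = (0 4 11 6 7 1 10 3 9)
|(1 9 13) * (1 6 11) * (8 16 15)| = |(1 9 13 6 11)(8 16 15)| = 15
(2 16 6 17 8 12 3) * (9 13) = (2 16 6 17 8 12 3)(9 13) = [0, 1, 16, 2, 4, 5, 17, 7, 12, 13, 10, 11, 3, 9, 14, 15, 6, 8]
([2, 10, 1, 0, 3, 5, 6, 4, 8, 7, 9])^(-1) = (0 3 4 7 9 10 1 2)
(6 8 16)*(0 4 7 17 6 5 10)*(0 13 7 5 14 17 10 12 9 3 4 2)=(0 2)(3 4 5 12 9)(6 8 16 14 17)(7 10 13)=[2, 1, 0, 4, 5, 12, 8, 10, 16, 3, 13, 11, 9, 7, 17, 15, 14, 6]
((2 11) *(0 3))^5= (0 3)(2 11)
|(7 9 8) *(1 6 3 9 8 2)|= 10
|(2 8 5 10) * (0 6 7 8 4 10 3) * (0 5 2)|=14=|(0 6 7 8 2 4 10)(3 5)|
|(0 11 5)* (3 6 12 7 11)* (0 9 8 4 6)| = 8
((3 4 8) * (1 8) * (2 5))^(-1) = (1 4 3 8)(2 5)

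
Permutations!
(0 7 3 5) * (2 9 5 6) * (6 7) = (0 6 2 9 5)(3 7) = [6, 1, 9, 7, 4, 0, 2, 3, 8, 5]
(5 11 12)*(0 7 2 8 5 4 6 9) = (0 7 2 8 5 11 12 4 6 9) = [7, 1, 8, 3, 6, 11, 9, 2, 5, 0, 10, 12, 4]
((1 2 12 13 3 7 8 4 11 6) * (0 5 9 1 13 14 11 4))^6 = ((0 5 9 1 2 12 14 11 6 13 3 7 8))^6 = (0 14 8 12 7 2 3 1 13 9 6 5 11)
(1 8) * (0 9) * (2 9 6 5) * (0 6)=[0, 8, 9, 3, 4, 2, 5, 7, 1, 6]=(1 8)(2 9 6 5)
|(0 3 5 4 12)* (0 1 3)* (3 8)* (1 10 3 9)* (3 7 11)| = |(1 8 9)(3 5 4 12 10 7 11)| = 21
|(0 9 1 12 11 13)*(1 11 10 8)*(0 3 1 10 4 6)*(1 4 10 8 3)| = |(0 9 11 13 1 12 10 3 4 6)| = 10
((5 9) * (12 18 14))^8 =((5 9)(12 18 14))^8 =(12 14 18)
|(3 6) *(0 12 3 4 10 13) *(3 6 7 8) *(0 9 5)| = 24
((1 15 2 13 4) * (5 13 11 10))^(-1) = (1 4 13 5 10 11 2 15)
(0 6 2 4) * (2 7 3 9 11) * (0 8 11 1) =(0 6 7 3 9 1)(2 4 8 11) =[6, 0, 4, 9, 8, 5, 7, 3, 11, 1, 10, 2]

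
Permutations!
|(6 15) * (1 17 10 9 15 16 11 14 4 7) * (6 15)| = |(1 17 10 9 6 16 11 14 4 7)| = 10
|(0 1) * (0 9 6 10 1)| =4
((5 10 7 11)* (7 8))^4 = (5 11 7 8 10)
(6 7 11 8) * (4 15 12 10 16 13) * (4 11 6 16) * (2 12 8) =(2 12 10 4 15 8 16 13 11)(6 7) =[0, 1, 12, 3, 15, 5, 7, 6, 16, 9, 4, 2, 10, 11, 14, 8, 13]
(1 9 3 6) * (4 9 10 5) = [0, 10, 2, 6, 9, 4, 1, 7, 8, 3, 5] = (1 10 5 4 9 3 6)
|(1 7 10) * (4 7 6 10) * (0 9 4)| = 12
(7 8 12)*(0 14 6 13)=(0 14 6 13)(7 8 12)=[14, 1, 2, 3, 4, 5, 13, 8, 12, 9, 10, 11, 7, 0, 6]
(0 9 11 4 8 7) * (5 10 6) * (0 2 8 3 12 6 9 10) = [10, 1, 8, 12, 3, 0, 5, 2, 7, 11, 9, 4, 6] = (0 10 9 11 4 3 12 6 5)(2 8 7)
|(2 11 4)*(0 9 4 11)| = 4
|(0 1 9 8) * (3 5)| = 4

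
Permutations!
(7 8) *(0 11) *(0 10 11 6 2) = [6, 1, 0, 3, 4, 5, 2, 8, 7, 9, 11, 10] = (0 6 2)(7 8)(10 11)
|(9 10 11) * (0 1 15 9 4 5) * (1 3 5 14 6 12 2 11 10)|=|(0 3 5)(1 15 9)(2 11 4 14 6 12)|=6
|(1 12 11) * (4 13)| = 6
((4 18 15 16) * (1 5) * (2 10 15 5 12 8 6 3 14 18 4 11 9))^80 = ((1 12 8 6 3 14 18 5)(2 10 15 16 11 9))^80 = (18)(2 15 11)(9 10 16)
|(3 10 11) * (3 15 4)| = |(3 10 11 15 4)| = 5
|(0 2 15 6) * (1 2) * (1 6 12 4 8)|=|(0 6)(1 2 15 12 4 8)|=6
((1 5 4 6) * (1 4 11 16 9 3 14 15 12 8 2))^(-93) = ((1 5 11 16 9 3 14 15 12 8 2)(4 6))^(-93) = (1 14 5 15 11 12 16 8 9 2 3)(4 6)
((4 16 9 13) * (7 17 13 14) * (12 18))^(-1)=(4 13 17 7 14 9 16)(12 18)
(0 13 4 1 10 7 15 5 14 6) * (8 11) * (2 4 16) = (0 13 16 2 4 1 10 7 15 5 14 6)(8 11) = [13, 10, 4, 3, 1, 14, 0, 15, 11, 9, 7, 8, 12, 16, 6, 5, 2]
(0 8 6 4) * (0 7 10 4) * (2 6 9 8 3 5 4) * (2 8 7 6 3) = [2, 1, 3, 5, 6, 4, 0, 10, 9, 7, 8] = (0 2 3 5 4 6)(7 10 8 9)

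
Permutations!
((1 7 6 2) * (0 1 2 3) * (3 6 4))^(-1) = (0 3 4 7 1)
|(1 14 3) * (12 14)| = |(1 12 14 3)| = 4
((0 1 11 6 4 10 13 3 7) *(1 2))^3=((0 2 1 11 6 4 10 13 3 7))^3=(0 11 10 7 1 4 3 2 6 13)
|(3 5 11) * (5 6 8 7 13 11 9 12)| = |(3 6 8 7 13 11)(5 9 12)| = 6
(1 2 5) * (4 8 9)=(1 2 5)(4 8 9)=[0, 2, 5, 3, 8, 1, 6, 7, 9, 4]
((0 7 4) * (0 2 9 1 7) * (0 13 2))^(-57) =(0 4 7 1 9 2 13)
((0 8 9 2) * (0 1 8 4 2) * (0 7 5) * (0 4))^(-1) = ((1 8 9 7 5 4 2))^(-1) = (1 2 4 5 7 9 8)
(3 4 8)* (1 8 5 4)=(1 8 3)(4 5)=[0, 8, 2, 1, 5, 4, 6, 7, 3]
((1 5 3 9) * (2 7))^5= ((1 5 3 9)(2 7))^5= (1 5 3 9)(2 7)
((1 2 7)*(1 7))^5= (7)(1 2)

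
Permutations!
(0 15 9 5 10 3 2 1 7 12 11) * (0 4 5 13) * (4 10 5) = (0 15 9 13)(1 7 12 11 10 3 2) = [15, 7, 1, 2, 4, 5, 6, 12, 8, 13, 3, 10, 11, 0, 14, 9]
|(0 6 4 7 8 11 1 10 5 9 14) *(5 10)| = 10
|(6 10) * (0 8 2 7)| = 4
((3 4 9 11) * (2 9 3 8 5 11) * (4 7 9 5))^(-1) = (2 9 7 3 4 8 11 5)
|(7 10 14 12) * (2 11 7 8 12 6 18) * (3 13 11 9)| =10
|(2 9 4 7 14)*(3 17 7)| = |(2 9 4 3 17 7 14)| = 7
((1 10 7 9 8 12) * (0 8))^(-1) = (0 9 7 10 1 12 8)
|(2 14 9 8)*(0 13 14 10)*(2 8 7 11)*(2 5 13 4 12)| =|(0 4 12 2 10)(5 13 14 9 7 11)| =30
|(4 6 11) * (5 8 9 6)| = 6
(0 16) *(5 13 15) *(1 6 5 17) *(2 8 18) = (0 16)(1 6 5 13 15 17)(2 8 18) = [16, 6, 8, 3, 4, 13, 5, 7, 18, 9, 10, 11, 12, 15, 14, 17, 0, 1, 2]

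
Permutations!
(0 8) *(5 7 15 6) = (0 8)(5 7 15 6) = [8, 1, 2, 3, 4, 7, 5, 15, 0, 9, 10, 11, 12, 13, 14, 6]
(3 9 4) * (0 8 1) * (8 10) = [10, 0, 2, 9, 3, 5, 6, 7, 1, 4, 8] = (0 10 8 1)(3 9 4)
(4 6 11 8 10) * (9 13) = (4 6 11 8 10)(9 13) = [0, 1, 2, 3, 6, 5, 11, 7, 10, 13, 4, 8, 12, 9]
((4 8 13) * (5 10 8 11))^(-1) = ((4 11 5 10 8 13))^(-1) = (4 13 8 10 5 11)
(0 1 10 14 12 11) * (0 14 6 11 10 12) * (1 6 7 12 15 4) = (0 6 11 14)(1 15 4)(7 12 10) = [6, 15, 2, 3, 1, 5, 11, 12, 8, 9, 7, 14, 10, 13, 0, 4]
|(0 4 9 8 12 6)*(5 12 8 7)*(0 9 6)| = |(0 4 6 9 7 5 12)| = 7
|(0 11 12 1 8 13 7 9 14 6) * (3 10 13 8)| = 11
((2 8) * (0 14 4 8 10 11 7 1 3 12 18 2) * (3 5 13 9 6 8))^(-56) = ((0 14 4 3 12 18 2 10 11 7 1 5 13 9 6 8))^(-56) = (0 11)(1 4)(2 6)(3 5)(7 14)(8 10)(9 18)(12 13)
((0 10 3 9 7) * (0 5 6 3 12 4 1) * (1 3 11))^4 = (0 3 6 10 9 11 12 7 1 4 5)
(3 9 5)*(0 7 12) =(0 7 12)(3 9 5) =[7, 1, 2, 9, 4, 3, 6, 12, 8, 5, 10, 11, 0]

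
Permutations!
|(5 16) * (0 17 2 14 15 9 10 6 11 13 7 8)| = 12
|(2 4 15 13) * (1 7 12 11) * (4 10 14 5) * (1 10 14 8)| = |(1 7 12 11 10 8)(2 14 5 4 15 13)| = 6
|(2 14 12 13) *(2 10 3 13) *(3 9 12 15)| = |(2 14 15 3 13 10 9 12)| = 8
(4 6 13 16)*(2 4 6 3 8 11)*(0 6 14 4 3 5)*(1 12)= (0 6 13 16 14 4 5)(1 12)(2 3 8 11)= [6, 12, 3, 8, 5, 0, 13, 7, 11, 9, 10, 2, 1, 16, 4, 15, 14]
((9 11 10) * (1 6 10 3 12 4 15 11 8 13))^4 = (1 8 10)(3 11 15 4 12)(6 13 9) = ((1 6 10 9 8 13)(3 12 4 15 11))^4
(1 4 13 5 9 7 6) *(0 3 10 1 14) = (0 3 10 1 4 13 5 9 7 6 14) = [3, 4, 2, 10, 13, 9, 14, 6, 8, 7, 1, 11, 12, 5, 0]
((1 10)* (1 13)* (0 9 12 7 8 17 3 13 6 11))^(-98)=((0 9 12 7 8 17 3 13 1 10 6 11))^(-98)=(0 6 1 3 8 12)(7 9 11 10 13 17)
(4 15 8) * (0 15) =(0 15 8 4) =[15, 1, 2, 3, 0, 5, 6, 7, 4, 9, 10, 11, 12, 13, 14, 8]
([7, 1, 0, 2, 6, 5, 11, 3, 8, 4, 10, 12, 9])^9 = [7, 1, 0, 2, 9, 5, 4, 3, 8, 12, 10, 6, 11]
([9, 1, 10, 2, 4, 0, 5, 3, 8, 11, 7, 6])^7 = [11, 1, 3, 7, 4, 9, 0, 10, 8, 6, 2, 5]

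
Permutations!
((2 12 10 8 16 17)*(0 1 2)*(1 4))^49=(0 12 17 2 16 1 8 4 10)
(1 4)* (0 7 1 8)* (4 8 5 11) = (0 7 1 8)(4 5 11) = [7, 8, 2, 3, 5, 11, 6, 1, 0, 9, 10, 4]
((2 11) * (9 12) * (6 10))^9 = ((2 11)(6 10)(9 12))^9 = (2 11)(6 10)(9 12)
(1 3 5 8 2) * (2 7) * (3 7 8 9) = [0, 7, 1, 5, 4, 9, 6, 2, 8, 3] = (1 7 2)(3 5 9)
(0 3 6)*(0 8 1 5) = (0 3 6 8 1 5) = [3, 5, 2, 6, 4, 0, 8, 7, 1]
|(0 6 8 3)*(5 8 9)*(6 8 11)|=|(0 8 3)(5 11 6 9)|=12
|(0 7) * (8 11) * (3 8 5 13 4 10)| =|(0 7)(3 8 11 5 13 4 10)| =14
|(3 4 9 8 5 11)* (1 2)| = |(1 2)(3 4 9 8 5 11)| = 6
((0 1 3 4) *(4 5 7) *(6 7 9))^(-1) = (0 4 7 6 9 5 3 1) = ((0 1 3 5 9 6 7 4))^(-1)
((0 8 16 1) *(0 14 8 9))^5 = ((0 9)(1 14 8 16))^5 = (0 9)(1 14 8 16)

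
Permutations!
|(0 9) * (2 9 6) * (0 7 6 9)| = |(0 9 7 6 2)| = 5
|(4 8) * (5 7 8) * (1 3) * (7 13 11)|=|(1 3)(4 5 13 11 7 8)|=6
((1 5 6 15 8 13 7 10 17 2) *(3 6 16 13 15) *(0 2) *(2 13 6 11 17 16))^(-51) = (0 10 3)(6 17 7)(8 15)(11 13 16)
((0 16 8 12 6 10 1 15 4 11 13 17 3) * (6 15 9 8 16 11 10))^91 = (0 11 13 17 3)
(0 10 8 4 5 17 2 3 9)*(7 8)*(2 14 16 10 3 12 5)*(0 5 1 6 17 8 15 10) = (0 3 9 5 8 4 2 12 1 6 17 14 16)(7 15 10) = [3, 6, 12, 9, 2, 8, 17, 15, 4, 5, 7, 11, 1, 13, 16, 10, 0, 14]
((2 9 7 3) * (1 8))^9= ((1 8)(2 9 7 3))^9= (1 8)(2 9 7 3)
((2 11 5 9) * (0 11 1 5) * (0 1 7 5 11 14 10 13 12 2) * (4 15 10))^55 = (15)(1 11)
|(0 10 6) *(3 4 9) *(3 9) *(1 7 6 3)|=7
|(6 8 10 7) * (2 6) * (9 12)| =10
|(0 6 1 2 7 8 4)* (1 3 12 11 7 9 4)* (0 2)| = |(0 6 3 12 11 7 8 1)(2 9 4)| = 24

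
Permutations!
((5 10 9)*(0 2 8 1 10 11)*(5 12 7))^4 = ((0 2 8 1 10 9 12 7 5 11))^4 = (0 10 5 8 12)(1 7 2 9 11)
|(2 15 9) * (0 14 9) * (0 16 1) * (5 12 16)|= |(0 14 9 2 15 5 12 16 1)|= 9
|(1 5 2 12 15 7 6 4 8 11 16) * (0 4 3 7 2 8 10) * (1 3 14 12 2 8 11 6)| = 30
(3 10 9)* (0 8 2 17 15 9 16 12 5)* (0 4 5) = (0 8 2 17 15 9 3 10 16 12)(4 5) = [8, 1, 17, 10, 5, 4, 6, 7, 2, 3, 16, 11, 0, 13, 14, 9, 12, 15]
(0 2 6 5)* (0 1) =(0 2 6 5 1) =[2, 0, 6, 3, 4, 1, 5]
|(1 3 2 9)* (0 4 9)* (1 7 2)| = 10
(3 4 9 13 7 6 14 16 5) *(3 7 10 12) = [0, 1, 2, 4, 9, 7, 14, 6, 8, 13, 12, 11, 3, 10, 16, 15, 5] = (3 4 9 13 10 12)(5 7 6 14 16)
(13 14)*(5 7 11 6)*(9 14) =(5 7 11 6)(9 14 13) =[0, 1, 2, 3, 4, 7, 5, 11, 8, 14, 10, 6, 12, 9, 13]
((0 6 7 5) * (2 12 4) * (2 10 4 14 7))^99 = (0 6 2 12 14 7 5)(4 10)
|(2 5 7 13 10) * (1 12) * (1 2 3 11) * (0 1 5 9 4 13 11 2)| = 6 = |(0 1 12)(2 9 4 13 10 3)(5 7 11)|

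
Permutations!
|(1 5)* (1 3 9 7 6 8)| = 7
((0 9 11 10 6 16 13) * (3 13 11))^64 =((0 9 3 13)(6 16 11 10))^64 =(16)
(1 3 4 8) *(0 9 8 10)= [9, 3, 2, 4, 10, 5, 6, 7, 1, 8, 0]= (0 9 8 1 3 4 10)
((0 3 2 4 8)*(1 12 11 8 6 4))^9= (0 2 12 8 3 1 11)(4 6)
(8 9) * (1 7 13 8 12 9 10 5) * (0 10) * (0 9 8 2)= (0 10 5 1 7 13 2)(8 9 12)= [10, 7, 0, 3, 4, 1, 6, 13, 9, 12, 5, 11, 8, 2]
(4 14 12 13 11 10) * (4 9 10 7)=(4 14 12 13 11 7)(9 10)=[0, 1, 2, 3, 14, 5, 6, 4, 8, 10, 9, 7, 13, 11, 12]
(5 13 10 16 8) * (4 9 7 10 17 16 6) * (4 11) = (4 9 7 10 6 11)(5 13 17 16 8) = [0, 1, 2, 3, 9, 13, 11, 10, 5, 7, 6, 4, 12, 17, 14, 15, 8, 16]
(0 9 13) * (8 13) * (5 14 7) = (0 9 8 13)(5 14 7) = [9, 1, 2, 3, 4, 14, 6, 5, 13, 8, 10, 11, 12, 0, 7]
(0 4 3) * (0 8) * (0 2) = (0 4 3 8 2) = [4, 1, 0, 8, 3, 5, 6, 7, 2]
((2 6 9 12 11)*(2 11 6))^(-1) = (6 12 9)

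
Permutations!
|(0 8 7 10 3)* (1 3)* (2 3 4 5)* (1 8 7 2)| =6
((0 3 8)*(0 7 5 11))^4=(0 5 8)(3 11 7)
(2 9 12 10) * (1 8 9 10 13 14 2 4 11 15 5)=(1 8 9 12 13 14 2 10 4 11 15 5)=[0, 8, 10, 3, 11, 1, 6, 7, 9, 12, 4, 15, 13, 14, 2, 5]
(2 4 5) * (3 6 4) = (2 3 6 4 5) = [0, 1, 3, 6, 5, 2, 4]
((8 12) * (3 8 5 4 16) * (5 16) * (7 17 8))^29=(3 16 12 8 17 7)(4 5)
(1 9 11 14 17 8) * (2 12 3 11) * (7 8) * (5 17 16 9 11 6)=(1 11 14 16 9 2 12 3 6 5 17 7 8)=[0, 11, 12, 6, 4, 17, 5, 8, 1, 2, 10, 14, 3, 13, 16, 15, 9, 7]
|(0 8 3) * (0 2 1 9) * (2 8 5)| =|(0 5 2 1 9)(3 8)| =10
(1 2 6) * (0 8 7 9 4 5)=[8, 2, 6, 3, 5, 0, 1, 9, 7, 4]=(0 8 7 9 4 5)(1 2 6)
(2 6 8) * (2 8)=(8)(2 6)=[0, 1, 6, 3, 4, 5, 2, 7, 8]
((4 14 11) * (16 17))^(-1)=((4 14 11)(16 17))^(-1)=(4 11 14)(16 17)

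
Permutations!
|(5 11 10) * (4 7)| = 6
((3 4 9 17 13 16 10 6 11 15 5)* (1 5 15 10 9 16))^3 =(1 4 17 5 16 13 3 9)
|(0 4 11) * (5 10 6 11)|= 6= |(0 4 5 10 6 11)|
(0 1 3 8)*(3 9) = [1, 9, 2, 8, 4, 5, 6, 7, 0, 3] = (0 1 9 3 8)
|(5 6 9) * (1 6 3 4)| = |(1 6 9 5 3 4)| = 6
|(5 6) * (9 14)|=|(5 6)(9 14)|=2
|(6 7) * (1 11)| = 2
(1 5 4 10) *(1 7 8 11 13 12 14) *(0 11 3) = (0 11 13 12 14 1 5 4 10 7 8 3) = [11, 5, 2, 0, 10, 4, 6, 8, 3, 9, 7, 13, 14, 12, 1]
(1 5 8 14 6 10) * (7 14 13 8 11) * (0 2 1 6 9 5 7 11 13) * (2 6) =(0 6 10 2 1 7 14 9 5 13 8) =[6, 7, 1, 3, 4, 13, 10, 14, 0, 5, 2, 11, 12, 8, 9]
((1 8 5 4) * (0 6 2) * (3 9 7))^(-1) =((0 6 2)(1 8 5 4)(3 9 7))^(-1) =(0 2 6)(1 4 5 8)(3 7 9)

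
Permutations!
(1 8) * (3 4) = (1 8)(3 4) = [0, 8, 2, 4, 3, 5, 6, 7, 1]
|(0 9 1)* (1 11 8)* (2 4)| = |(0 9 11 8 1)(2 4)| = 10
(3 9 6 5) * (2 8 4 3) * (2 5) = [0, 1, 8, 9, 3, 5, 2, 7, 4, 6] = (2 8 4 3 9 6)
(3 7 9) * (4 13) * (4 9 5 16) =[0, 1, 2, 7, 13, 16, 6, 5, 8, 3, 10, 11, 12, 9, 14, 15, 4] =(3 7 5 16 4 13 9)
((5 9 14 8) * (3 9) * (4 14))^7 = (3 9 4 14 8 5)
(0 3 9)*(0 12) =[3, 1, 2, 9, 4, 5, 6, 7, 8, 12, 10, 11, 0] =(0 3 9 12)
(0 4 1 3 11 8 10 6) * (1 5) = (0 4 5 1 3 11 8 10 6) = [4, 3, 2, 11, 5, 1, 0, 7, 10, 9, 6, 8]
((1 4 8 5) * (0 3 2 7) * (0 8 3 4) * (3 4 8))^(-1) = (0 1 5 8)(2 3 7)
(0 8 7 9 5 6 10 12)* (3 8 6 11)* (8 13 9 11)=(0 6 10 12)(3 13 9 5 8 7 11)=[6, 1, 2, 13, 4, 8, 10, 11, 7, 5, 12, 3, 0, 9]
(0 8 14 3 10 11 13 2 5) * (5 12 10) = (0 8 14 3 5)(2 12 10 11 13) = [8, 1, 12, 5, 4, 0, 6, 7, 14, 9, 11, 13, 10, 2, 3]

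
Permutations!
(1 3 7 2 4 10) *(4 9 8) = [0, 3, 9, 7, 10, 5, 6, 2, 4, 8, 1] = (1 3 7 2 9 8 4 10)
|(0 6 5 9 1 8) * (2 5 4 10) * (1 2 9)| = 9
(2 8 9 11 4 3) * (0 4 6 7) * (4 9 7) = (0 9 11 6 4 3 2 8 7) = [9, 1, 8, 2, 3, 5, 4, 0, 7, 11, 10, 6]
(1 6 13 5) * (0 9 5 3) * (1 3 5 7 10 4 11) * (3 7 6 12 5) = [9, 12, 2, 0, 11, 7, 13, 10, 8, 6, 4, 1, 5, 3] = (0 9 6 13 3)(1 12 5 7 10 4 11)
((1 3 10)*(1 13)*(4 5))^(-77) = ((1 3 10 13)(4 5))^(-77) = (1 13 10 3)(4 5)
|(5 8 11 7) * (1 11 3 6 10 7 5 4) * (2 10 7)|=8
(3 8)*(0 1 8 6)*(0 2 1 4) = (0 4)(1 8 3 6 2) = [4, 8, 1, 6, 0, 5, 2, 7, 3]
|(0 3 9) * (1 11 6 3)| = |(0 1 11 6 3 9)| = 6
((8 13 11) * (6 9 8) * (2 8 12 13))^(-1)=((2 8)(6 9 12 13 11))^(-1)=(2 8)(6 11 13 12 9)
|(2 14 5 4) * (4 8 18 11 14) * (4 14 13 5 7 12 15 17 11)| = |(2 14 7 12 15 17 11 13 5 8 18 4)| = 12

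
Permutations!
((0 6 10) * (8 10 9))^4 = (0 10 8 9 6)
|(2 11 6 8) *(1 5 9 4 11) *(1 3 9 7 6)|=|(1 5 7 6 8 2 3 9 4 11)|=10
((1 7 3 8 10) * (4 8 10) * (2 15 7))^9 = ((1 2 15 7 3 10)(4 8))^9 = (1 7)(2 3)(4 8)(10 15)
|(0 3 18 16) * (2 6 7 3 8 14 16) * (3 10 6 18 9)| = 12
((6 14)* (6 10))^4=((6 14 10))^4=(6 14 10)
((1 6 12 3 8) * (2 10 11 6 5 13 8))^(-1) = ((1 5 13 8)(2 10 11 6 12 3))^(-1) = (1 8 13 5)(2 3 12 6 11 10)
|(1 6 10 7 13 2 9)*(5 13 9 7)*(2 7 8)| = 14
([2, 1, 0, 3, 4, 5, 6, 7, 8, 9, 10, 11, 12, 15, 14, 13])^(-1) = (0 2)(13 15)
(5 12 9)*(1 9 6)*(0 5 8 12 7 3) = [5, 9, 2, 0, 4, 7, 1, 3, 12, 8, 10, 11, 6] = (0 5 7 3)(1 9 8 12 6)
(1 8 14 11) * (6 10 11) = (1 8 14 6 10 11) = [0, 8, 2, 3, 4, 5, 10, 7, 14, 9, 11, 1, 12, 13, 6]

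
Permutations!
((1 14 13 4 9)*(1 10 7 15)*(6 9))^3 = ((1 14 13 4 6 9 10 7 15))^3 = (1 4 10)(6 7 14)(9 15 13)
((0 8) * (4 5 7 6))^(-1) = ((0 8)(4 5 7 6))^(-1) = (0 8)(4 6 7 5)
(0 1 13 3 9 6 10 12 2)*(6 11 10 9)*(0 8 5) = (0 1 13 3 6 9 11 10 12 2 8 5) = [1, 13, 8, 6, 4, 0, 9, 7, 5, 11, 12, 10, 2, 3]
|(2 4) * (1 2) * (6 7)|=|(1 2 4)(6 7)|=6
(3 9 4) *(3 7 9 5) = [0, 1, 2, 5, 7, 3, 6, 9, 8, 4] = (3 5)(4 7 9)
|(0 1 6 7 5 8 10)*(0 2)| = |(0 1 6 7 5 8 10 2)| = 8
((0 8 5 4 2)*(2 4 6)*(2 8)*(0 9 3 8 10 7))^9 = ((0 2 9 3 8 5 6 10 7))^9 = (10)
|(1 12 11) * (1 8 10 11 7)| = 3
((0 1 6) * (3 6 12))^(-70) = (12)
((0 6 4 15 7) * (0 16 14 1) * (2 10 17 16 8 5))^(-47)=((0 6 4 15 7 8 5 2 10 17 16 14 1))^(-47)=(0 8 16 4 2 1 7 17 6 5 14 15 10)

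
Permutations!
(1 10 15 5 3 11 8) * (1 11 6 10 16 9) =(1 16 9)(3 6 10 15 5)(8 11) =[0, 16, 2, 6, 4, 3, 10, 7, 11, 1, 15, 8, 12, 13, 14, 5, 9]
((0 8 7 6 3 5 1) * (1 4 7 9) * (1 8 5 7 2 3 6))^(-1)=((0 5 4 2 3 7 1)(8 9))^(-1)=(0 1 7 3 2 4 5)(8 9)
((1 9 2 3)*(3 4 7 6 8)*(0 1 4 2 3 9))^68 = (3 7 8)(4 6 9)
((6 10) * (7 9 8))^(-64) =((6 10)(7 9 8))^(-64) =(10)(7 8 9)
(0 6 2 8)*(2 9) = (0 6 9 2 8) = [6, 1, 8, 3, 4, 5, 9, 7, 0, 2]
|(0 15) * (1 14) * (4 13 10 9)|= 4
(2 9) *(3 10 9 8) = (2 8 3 10 9) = [0, 1, 8, 10, 4, 5, 6, 7, 3, 2, 9]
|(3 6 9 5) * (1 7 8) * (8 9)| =7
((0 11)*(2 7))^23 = (0 11)(2 7)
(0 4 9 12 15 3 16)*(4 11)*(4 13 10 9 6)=(0 11 13 10 9 12 15 3 16)(4 6)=[11, 1, 2, 16, 6, 5, 4, 7, 8, 12, 9, 13, 15, 10, 14, 3, 0]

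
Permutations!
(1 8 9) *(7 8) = (1 7 8 9) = [0, 7, 2, 3, 4, 5, 6, 8, 9, 1]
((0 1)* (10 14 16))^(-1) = (0 1)(10 16 14)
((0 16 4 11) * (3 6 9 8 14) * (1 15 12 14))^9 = (0 16 4 11)(1 15 12 14 3 6 9 8)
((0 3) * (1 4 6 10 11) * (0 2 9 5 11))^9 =((0 3 2 9 5 11 1 4 6 10))^9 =(0 10 6 4 1 11 5 9 2 3)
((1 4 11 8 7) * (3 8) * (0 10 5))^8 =((0 10 5)(1 4 11 3 8 7))^8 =(0 5 10)(1 11 8)(3 7 4)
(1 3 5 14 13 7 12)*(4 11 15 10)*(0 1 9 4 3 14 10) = (0 1 14 13 7 12 9 4 11 15)(3 5 10) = [1, 14, 2, 5, 11, 10, 6, 12, 8, 4, 3, 15, 9, 7, 13, 0]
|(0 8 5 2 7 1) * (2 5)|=|(0 8 2 7 1)|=5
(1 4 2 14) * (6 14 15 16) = (1 4 2 15 16 6 14) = [0, 4, 15, 3, 2, 5, 14, 7, 8, 9, 10, 11, 12, 13, 1, 16, 6]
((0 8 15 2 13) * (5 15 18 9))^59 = (0 9 2 8 5 13 18 15)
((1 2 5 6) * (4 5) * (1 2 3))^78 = (2 5)(4 6)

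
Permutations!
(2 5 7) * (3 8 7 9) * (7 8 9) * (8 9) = [0, 1, 5, 8, 4, 7, 6, 2, 9, 3] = (2 5 7)(3 8 9)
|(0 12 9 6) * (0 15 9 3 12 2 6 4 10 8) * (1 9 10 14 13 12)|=42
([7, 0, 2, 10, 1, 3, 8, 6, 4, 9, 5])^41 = (0 1 4 8 6 7)(3 5 10)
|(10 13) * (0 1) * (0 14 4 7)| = 10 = |(0 1 14 4 7)(10 13)|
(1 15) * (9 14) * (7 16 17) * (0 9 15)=(0 9 14 15 1)(7 16 17)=[9, 0, 2, 3, 4, 5, 6, 16, 8, 14, 10, 11, 12, 13, 15, 1, 17, 7]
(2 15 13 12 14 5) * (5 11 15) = (2 5)(11 15 13 12 14) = [0, 1, 5, 3, 4, 2, 6, 7, 8, 9, 10, 15, 14, 12, 11, 13]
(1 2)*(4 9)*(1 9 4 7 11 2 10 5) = (1 10 5)(2 9 7 11) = [0, 10, 9, 3, 4, 1, 6, 11, 8, 7, 5, 2]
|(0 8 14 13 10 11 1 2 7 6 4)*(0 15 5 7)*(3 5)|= |(0 8 14 13 10 11 1 2)(3 5 7 6 4 15)|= 24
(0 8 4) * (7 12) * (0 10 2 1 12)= [8, 12, 1, 3, 10, 5, 6, 0, 4, 9, 2, 11, 7]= (0 8 4 10 2 1 12 7)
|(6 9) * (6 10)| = |(6 9 10)| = 3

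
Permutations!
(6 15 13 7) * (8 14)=[0, 1, 2, 3, 4, 5, 15, 6, 14, 9, 10, 11, 12, 7, 8, 13]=(6 15 13 7)(8 14)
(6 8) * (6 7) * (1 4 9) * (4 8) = [0, 8, 2, 3, 9, 5, 4, 6, 7, 1] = (1 8 7 6 4 9)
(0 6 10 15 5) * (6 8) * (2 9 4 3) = [8, 1, 9, 2, 3, 0, 10, 7, 6, 4, 15, 11, 12, 13, 14, 5] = (0 8 6 10 15 5)(2 9 4 3)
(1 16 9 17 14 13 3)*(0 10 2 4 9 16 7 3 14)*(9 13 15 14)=(0 10 2 4 13 9 17)(1 7 3)(14 15)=[10, 7, 4, 1, 13, 5, 6, 3, 8, 17, 2, 11, 12, 9, 15, 14, 16, 0]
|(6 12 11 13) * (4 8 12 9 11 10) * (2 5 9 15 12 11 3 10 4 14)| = |(2 5 9 3 10 14)(4 8 11 13 6 15 12)| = 42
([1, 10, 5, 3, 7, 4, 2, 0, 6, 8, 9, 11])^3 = [9, 8, 7, 3, 1, 0, 4, 10, 5, 2, 6, 11]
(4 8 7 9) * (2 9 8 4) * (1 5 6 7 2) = [0, 5, 9, 3, 4, 6, 7, 8, 2, 1] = (1 5 6 7 8 2 9)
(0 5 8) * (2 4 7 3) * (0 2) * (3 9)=(0 5 8 2 4 7 9 3)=[5, 1, 4, 0, 7, 8, 6, 9, 2, 3]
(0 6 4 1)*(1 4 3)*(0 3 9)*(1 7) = (0 6 9)(1 3 7) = [6, 3, 2, 7, 4, 5, 9, 1, 8, 0]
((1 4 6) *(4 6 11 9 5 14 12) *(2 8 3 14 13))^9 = (1 6)(2 13 5 9 11 4 12 14 3 8)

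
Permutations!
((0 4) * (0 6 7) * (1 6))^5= (7)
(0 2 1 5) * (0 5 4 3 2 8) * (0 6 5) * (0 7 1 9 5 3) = [8, 4, 9, 2, 0, 7, 3, 1, 6, 5] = (0 8 6 3 2 9 5 7 1 4)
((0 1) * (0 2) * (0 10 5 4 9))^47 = ((0 1 2 10 5 4 9))^47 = (0 4 10 1 9 5 2)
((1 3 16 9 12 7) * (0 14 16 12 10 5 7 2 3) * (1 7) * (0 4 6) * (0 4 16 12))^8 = ((0 14 12 2 3)(1 16 9 10 5)(4 6))^8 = (0 2 14 3 12)(1 10 16 5 9)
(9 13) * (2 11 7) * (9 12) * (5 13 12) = (2 11 7)(5 13)(9 12) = [0, 1, 11, 3, 4, 13, 6, 2, 8, 12, 10, 7, 9, 5]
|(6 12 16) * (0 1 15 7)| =|(0 1 15 7)(6 12 16)| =12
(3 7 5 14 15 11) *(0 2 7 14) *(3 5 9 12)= (0 2 7 9 12 3 14 15 11 5)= [2, 1, 7, 14, 4, 0, 6, 9, 8, 12, 10, 5, 3, 13, 15, 11]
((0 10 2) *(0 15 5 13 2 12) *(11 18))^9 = ((0 10 12)(2 15 5 13)(11 18))^9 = (2 15 5 13)(11 18)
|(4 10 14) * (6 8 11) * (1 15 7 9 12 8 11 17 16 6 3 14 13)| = 15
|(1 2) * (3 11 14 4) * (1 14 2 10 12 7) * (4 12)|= 9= |(1 10 4 3 11 2 14 12 7)|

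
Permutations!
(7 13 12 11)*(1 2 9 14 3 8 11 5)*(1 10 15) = (1 2 9 14 3 8 11 7 13 12 5 10 15) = [0, 2, 9, 8, 4, 10, 6, 13, 11, 14, 15, 7, 5, 12, 3, 1]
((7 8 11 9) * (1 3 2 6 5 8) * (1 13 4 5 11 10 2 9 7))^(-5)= (1 3 9)(2 13 10 7 8 11 5 6 4)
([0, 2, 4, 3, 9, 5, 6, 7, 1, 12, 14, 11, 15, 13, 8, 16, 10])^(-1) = [0, 8, 1, 3, 2, 5, 6, 7, 14, 4, 16, 11, 9, 13, 10, 12, 15]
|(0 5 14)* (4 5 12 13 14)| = |(0 12 13 14)(4 5)| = 4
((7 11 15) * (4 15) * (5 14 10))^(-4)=(15)(5 10 14)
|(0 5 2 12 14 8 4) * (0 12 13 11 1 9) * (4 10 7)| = |(0 5 2 13 11 1 9)(4 12 14 8 10 7)| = 42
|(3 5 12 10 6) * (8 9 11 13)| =20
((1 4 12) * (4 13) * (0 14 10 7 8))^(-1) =((0 14 10 7 8)(1 13 4 12))^(-1) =(0 8 7 10 14)(1 12 4 13)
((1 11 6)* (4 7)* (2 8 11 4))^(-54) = (1 7 8 6 4 2 11)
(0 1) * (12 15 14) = [1, 0, 2, 3, 4, 5, 6, 7, 8, 9, 10, 11, 15, 13, 12, 14] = (0 1)(12 15 14)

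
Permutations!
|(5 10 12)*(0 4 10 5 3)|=5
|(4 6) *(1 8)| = |(1 8)(4 6)| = 2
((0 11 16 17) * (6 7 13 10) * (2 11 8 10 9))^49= (0 13 17 7 16 6 11 10 2 8 9)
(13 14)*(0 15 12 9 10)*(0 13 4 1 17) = (0 15 12 9 10 13 14 4 1 17) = [15, 17, 2, 3, 1, 5, 6, 7, 8, 10, 13, 11, 9, 14, 4, 12, 16, 0]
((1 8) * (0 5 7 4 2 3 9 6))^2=(0 7 2 9)(3 6 5 4)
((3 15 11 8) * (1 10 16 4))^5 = ((1 10 16 4)(3 15 11 8))^5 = (1 10 16 4)(3 15 11 8)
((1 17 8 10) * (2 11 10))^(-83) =((1 17 8 2 11 10))^(-83) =(1 17 8 2 11 10)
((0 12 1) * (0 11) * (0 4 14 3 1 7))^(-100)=(14)(0 7 12)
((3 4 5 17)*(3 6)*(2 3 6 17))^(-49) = (17)(2 5 4 3)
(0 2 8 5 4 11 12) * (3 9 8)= (0 2 3 9 8 5 4 11 12)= [2, 1, 3, 9, 11, 4, 6, 7, 5, 8, 10, 12, 0]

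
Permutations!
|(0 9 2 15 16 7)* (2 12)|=7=|(0 9 12 2 15 16 7)|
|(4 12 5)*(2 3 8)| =3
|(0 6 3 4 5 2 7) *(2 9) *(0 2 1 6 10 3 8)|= |(0 10 3 4 5 9 1 6 8)(2 7)|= 18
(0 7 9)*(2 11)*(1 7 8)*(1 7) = (0 8 7 9)(2 11) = [8, 1, 11, 3, 4, 5, 6, 9, 7, 0, 10, 2]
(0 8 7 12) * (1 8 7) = (0 7 12)(1 8) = [7, 8, 2, 3, 4, 5, 6, 12, 1, 9, 10, 11, 0]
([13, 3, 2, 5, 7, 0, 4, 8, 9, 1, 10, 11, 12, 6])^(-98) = (0 6 7 9 3)(1 5 13 4 8)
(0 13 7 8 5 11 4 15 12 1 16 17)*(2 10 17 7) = [13, 16, 10, 3, 15, 11, 6, 8, 5, 9, 17, 4, 1, 2, 14, 12, 7, 0] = (0 13 2 10 17)(1 16 7 8 5 11 4 15 12)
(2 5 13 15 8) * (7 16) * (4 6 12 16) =(2 5 13 15 8)(4 6 12 16 7) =[0, 1, 5, 3, 6, 13, 12, 4, 2, 9, 10, 11, 16, 15, 14, 8, 7]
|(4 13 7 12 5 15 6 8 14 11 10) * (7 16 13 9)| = 22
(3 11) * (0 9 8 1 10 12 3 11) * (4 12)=(0 9 8 1 10 4 12 3)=[9, 10, 2, 0, 12, 5, 6, 7, 1, 8, 4, 11, 3]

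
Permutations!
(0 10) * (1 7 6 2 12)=(0 10)(1 7 6 2 12)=[10, 7, 12, 3, 4, 5, 2, 6, 8, 9, 0, 11, 1]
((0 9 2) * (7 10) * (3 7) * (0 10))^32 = (0 2 3)(7 9 10)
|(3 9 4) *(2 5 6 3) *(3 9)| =|(2 5 6 9 4)| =5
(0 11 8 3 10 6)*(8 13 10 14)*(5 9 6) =(0 11 13 10 5 9 6)(3 14 8) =[11, 1, 2, 14, 4, 9, 0, 7, 3, 6, 5, 13, 12, 10, 8]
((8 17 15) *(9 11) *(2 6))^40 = (8 17 15)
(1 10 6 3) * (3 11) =(1 10 6 11 3) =[0, 10, 2, 1, 4, 5, 11, 7, 8, 9, 6, 3]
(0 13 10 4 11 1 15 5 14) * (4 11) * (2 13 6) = (0 6 2 13 10 11 1 15 5 14) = [6, 15, 13, 3, 4, 14, 2, 7, 8, 9, 11, 1, 12, 10, 0, 5]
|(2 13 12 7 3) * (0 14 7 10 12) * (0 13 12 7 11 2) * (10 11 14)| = |(14)(0 10 7 3)(2 12 11)| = 12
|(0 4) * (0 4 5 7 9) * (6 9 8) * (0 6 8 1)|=4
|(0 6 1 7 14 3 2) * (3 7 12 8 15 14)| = |(0 6 1 12 8 15 14 7 3 2)| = 10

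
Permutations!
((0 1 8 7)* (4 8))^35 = (8)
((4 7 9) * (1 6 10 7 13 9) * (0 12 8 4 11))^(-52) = ((0 12 8 4 13 9 11)(1 6 10 7))^(-52) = (0 13 12 9 8 11 4)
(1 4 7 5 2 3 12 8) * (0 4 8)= (0 4 7 5 2 3 12)(1 8)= [4, 8, 3, 12, 7, 2, 6, 5, 1, 9, 10, 11, 0]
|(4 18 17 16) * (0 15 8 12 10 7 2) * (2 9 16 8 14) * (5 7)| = |(0 15 14 2)(4 18 17 8 12 10 5 7 9 16)| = 20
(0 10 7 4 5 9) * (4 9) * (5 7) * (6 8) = (0 10 5 4 7 9)(6 8) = [10, 1, 2, 3, 7, 4, 8, 9, 6, 0, 5]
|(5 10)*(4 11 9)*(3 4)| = 4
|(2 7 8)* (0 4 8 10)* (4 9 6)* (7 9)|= |(0 7 10)(2 9 6 4 8)|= 15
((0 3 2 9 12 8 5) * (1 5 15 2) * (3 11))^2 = ((0 11 3 1 5)(2 9 12 8 15))^2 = (0 3 5 11 1)(2 12 15 9 8)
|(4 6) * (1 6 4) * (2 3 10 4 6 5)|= 7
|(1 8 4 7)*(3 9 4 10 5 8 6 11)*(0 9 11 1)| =12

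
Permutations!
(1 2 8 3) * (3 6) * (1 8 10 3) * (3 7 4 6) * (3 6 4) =(1 2 10 7 3 8 6) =[0, 2, 10, 8, 4, 5, 1, 3, 6, 9, 7]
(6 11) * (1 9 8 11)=(1 9 8 11 6)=[0, 9, 2, 3, 4, 5, 1, 7, 11, 8, 10, 6]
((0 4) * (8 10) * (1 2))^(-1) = (0 4)(1 2)(8 10)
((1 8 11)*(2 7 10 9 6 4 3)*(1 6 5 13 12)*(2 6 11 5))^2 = ((1 8 5 13 12)(2 7 10 9)(3 6 4))^2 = (1 5 12 8 13)(2 10)(3 4 6)(7 9)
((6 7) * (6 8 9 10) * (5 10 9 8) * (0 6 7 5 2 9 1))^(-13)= (0 10 9 6 7 1 5 2)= ((0 6 5 10 7 2 9 1))^(-13)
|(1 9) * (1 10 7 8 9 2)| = 4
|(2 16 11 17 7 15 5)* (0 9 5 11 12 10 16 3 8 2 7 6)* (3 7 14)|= 12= |(0 9 5 14 3 8 2 7 15 11 17 6)(10 16 12)|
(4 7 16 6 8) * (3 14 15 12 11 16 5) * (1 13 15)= (1 13 15 12 11 16 6 8 4 7 5 3 14)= [0, 13, 2, 14, 7, 3, 8, 5, 4, 9, 10, 16, 11, 15, 1, 12, 6]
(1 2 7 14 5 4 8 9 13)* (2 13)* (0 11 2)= (0 11 2 7 14 5 4 8 9)(1 13)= [11, 13, 7, 3, 8, 4, 6, 14, 9, 0, 10, 2, 12, 1, 5]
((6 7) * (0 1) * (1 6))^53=((0 6 7 1))^53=(0 6 7 1)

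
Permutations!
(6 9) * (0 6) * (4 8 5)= (0 6 9)(4 8 5)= [6, 1, 2, 3, 8, 4, 9, 7, 5, 0]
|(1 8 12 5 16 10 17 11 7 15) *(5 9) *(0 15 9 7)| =|(0 15 1 8 12 7 9 5 16 10 17 11)| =12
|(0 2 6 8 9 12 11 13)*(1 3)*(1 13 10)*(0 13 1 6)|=6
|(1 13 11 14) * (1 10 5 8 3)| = |(1 13 11 14 10 5 8 3)| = 8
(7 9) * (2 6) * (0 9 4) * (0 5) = (0 9 7 4 5)(2 6) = [9, 1, 6, 3, 5, 0, 2, 4, 8, 7]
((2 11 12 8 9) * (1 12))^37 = (1 12 8 9 2 11) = ((1 12 8 9 2 11))^37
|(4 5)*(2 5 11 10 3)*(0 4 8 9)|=9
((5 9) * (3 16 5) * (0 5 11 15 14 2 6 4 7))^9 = ((0 5 9 3 16 11 15 14 2 6 4 7))^9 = (0 6 15 3)(2 11 9 7)(4 14 16 5)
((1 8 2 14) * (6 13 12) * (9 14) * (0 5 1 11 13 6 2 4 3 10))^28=((0 5 1 8 4 3 10)(2 9 14 11 13 12))^28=(2 13 14)(9 12 11)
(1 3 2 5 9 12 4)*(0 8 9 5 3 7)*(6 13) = [8, 7, 3, 2, 1, 5, 13, 0, 9, 12, 10, 11, 4, 6] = (0 8 9 12 4 1 7)(2 3)(6 13)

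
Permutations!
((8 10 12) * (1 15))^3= ((1 15)(8 10 12))^3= (1 15)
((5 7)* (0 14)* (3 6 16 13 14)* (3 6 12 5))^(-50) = (16)(3 5)(7 12)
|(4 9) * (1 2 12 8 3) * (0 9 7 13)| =5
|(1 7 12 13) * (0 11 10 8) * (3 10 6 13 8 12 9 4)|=12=|(0 11 6 13 1 7 9 4 3 10 12 8)|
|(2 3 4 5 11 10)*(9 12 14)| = 6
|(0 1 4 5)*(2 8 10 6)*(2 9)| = 20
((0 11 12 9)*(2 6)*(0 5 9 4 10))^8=((0 11 12 4 10)(2 6)(5 9))^8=(0 4 11 10 12)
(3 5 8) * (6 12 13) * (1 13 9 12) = (1 13 6)(3 5 8)(9 12) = [0, 13, 2, 5, 4, 8, 1, 7, 3, 12, 10, 11, 9, 6]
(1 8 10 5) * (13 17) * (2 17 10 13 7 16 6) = [0, 8, 17, 3, 4, 1, 2, 16, 13, 9, 5, 11, 12, 10, 14, 15, 6, 7] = (1 8 13 10 5)(2 17 7 16 6)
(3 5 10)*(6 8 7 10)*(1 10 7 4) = [0, 10, 2, 5, 1, 6, 8, 7, 4, 9, 3] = (1 10 3 5 6 8 4)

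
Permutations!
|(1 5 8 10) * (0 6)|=4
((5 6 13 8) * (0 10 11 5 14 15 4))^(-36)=((0 10 11 5 6 13 8 14 15 4))^(-36)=(0 6 15 11 8)(4 5 14 10 13)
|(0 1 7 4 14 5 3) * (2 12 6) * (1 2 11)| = 11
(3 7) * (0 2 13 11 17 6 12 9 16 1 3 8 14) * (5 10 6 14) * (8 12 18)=[2, 3, 13, 7, 4, 10, 18, 12, 5, 16, 6, 17, 9, 11, 0, 15, 1, 14, 8]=(0 2 13 11 17 14)(1 3 7 12 9 16)(5 10 6 18 8)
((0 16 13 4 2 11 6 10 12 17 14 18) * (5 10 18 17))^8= (18)(5 12 10)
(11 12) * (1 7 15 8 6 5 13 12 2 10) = [0, 7, 10, 3, 4, 13, 5, 15, 6, 9, 1, 2, 11, 12, 14, 8] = (1 7 15 8 6 5 13 12 11 2 10)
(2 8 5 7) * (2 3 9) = (2 8 5 7 3 9) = [0, 1, 8, 9, 4, 7, 6, 3, 5, 2]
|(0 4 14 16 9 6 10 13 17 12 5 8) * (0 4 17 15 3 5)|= 33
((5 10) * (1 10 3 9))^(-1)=(1 9 3 5 10)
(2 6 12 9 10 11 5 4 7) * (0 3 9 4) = [3, 1, 6, 9, 7, 0, 12, 2, 8, 10, 11, 5, 4] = (0 3 9 10 11 5)(2 6 12 4 7)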